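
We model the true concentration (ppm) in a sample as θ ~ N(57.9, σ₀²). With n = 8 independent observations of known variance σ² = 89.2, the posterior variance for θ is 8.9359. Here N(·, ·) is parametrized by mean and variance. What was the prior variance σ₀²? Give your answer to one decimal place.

σ₀² = 45.0

Posterior precision equals prior precision plus data precision: 1/σ_n² = 1/σ₀² + n/σ².
So 1/σ₀² = 1/8.9359 − 8/89.2 = 0.111908 − 0.089686 = 0.022222.
Hence σ₀² = 1/0.022222 ≈ 45.0.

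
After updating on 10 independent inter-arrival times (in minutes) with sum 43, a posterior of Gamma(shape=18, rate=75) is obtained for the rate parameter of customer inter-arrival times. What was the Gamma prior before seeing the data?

Gamma–exponential conjugacy: posterior shape = α + n, posterior rate = β + Σtᵢ.
So α = 18 − 10 = 8 and β = 75 − 43 = 32.

Gamma(shape=8, rate=32)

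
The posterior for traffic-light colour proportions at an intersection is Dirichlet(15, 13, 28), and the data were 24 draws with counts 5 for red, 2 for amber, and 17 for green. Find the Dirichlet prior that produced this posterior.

Dirichlet(10, 11, 11)

For a Dirichlet(α) prior with multinomial counts c, the posterior is Dirichlet(α + c) componentwise.
Subtract each count from the matching posterior parameter: 15−5=10, 13−2=11, 28−17=11.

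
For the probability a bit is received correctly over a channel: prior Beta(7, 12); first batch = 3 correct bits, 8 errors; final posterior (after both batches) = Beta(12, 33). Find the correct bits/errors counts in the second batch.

2 correct bits and 13 errors

Because Beta–binomial updating is additive in the counts, the combined data contributed (α_post−α_prior, β_post−β_prior) successes and failures.
Total across both batches: 12−7=5 correct bits, 33−12=21 errors.
Subtract the first batch: 5−3=2 correct bits and 21−8=13 errors.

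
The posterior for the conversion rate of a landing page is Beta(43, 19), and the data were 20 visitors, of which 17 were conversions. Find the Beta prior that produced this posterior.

A Beta(α, β) prior with s successes and f failures in binomial data gives a Beta(α+s, β+f) posterior.
Subtract the data counts: 43−17=26, 19−3=16.

Beta(26, 16)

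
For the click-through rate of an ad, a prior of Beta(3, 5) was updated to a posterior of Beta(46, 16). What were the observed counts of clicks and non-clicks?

43 clicks and 11 non-clicks

Under Beta–binomial conjugacy the posterior parameters are (α+s, β+f).
So s = 46 − 3 = 43 and f = 16 − 5 = 11.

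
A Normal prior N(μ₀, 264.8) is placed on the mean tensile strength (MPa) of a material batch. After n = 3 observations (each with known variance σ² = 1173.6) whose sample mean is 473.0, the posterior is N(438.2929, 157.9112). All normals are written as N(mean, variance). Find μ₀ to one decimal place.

μ₀ = 414.8

The posterior mean is a precision-weighted average: μ_n = (τ₀μ₀ + τ_data·x̄)/(τ₀+τ_data), with τ₀=1/σ₀² and τ_data=n/σ².
Here τ₀ = 1/264.8 = 0.003776 and τ_data = 3/1173.6 = 0.002556, so τ_n = 0.006332.
Rearranging for μ₀: μ₀ = (μ_n·τ_n − τ_data·x̄)/τ₀ = (438.2929·0.006332 − 0.002556·473.0) / 0.003776 = 1.566283/0.003776 ≈ 414.8.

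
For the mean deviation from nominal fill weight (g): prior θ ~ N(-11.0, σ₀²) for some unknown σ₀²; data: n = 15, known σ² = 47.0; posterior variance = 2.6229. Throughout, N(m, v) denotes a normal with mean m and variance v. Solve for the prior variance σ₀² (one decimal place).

σ₀² = 16.1

For the Normal–Normal model with known σ², precisions add: τ_n = τ₀ + n/σ².
So 1/σ₀² = 1/2.6229 − 15/47.0 = 0.381257 − 0.319149 = 0.062108.
Hence σ₀² = 1/0.062108 ≈ 16.1.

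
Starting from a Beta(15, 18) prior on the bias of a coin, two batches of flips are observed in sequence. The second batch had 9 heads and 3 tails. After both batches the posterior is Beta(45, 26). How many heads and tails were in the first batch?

21 heads and 5 tails

Because Beta–binomial updating is additive in the counts, the combined data contributed (α_post−α_prior, β_post−β_prior) successes and failures.
Total across both batches: 45−15=30 heads, 26−18=8 tails.
Subtract the second batch: 30−9=21 heads and 8−3=5 tails.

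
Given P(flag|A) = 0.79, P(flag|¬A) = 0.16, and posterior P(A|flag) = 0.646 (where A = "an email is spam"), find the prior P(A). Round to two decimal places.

Bayes' rule in odds form gives O(A|E) = O(A)·[P(E|A)/P(E|¬A)], hence O(A) = O(A|E)/LR.
Posterior odds = 0.646/(1−0.646) = 1.8249. LR = 0.79/0.16 = 4.9375.
Prior odds = 1.8249/4.9375 = 0.3696, so P(A) = 0.3696/(1+0.3696) ≈ 0.27.

P(A) = 0.27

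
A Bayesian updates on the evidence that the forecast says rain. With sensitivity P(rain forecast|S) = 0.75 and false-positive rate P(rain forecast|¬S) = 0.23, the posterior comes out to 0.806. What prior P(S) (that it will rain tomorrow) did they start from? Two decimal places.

In odds form, posterior odds = prior odds × likelihood ratio, so prior odds = posterior odds ÷ LR.
Posterior odds = 0.806/(1−0.806) = 4.1546. LR = 0.75/0.23 = 3.2609.
Prior odds = 4.1546/3.2609 = 1.2741, so P(S) = 1.2741/(1+1.2741) ≈ 0.56.

P(S) = 0.56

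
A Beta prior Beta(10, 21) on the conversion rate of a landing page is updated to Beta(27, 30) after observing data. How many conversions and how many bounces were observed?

Beta is conjugate to the binomial likelihood: posterior = Beta(α+s, β+f).
Match parameters: s=27−10=17, f=30−21=9.

17 conversions and 9 bounces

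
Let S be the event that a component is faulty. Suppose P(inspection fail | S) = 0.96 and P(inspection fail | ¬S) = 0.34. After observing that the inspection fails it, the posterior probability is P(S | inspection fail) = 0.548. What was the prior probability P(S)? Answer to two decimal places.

In odds form, posterior odds = prior odds × likelihood ratio, so prior odds = posterior odds ÷ LR.
Posterior odds = 0.548/(1−0.548) = 1.2124. LR = 0.96/0.34 = 2.8235.
Prior odds = 1.2124/2.8235 = 0.4294, so P(S) = 0.4294/(1+0.4294) ≈ 0.30.

P(S) = 0.30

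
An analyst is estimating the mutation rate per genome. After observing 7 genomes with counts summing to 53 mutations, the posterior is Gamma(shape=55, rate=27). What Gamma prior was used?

Gamma–Poisson conjugacy: posterior shape = α + Σxᵢ, posterior rate = β + n.
So α = 55 − 53 = 2 and β = 27 − 7 = 20.

Gamma(shape=2, rate=20)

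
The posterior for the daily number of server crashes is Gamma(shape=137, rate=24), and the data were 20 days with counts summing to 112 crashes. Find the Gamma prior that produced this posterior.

Gamma(shape=25, rate=4)

A Gamma(α, β) prior (rate parametrization) on a Poisson rate with n observations summing to S gives posterior Gamma(α+S, β+n).
So α = 137 − 112 = 25 and β = 24 − 20 = 4.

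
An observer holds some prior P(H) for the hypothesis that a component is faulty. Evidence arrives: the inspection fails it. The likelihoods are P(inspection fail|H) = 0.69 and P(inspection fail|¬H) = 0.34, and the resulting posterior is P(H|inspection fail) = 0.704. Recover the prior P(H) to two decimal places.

Bayes' rule in odds form gives O(H|E) = O(H)·[P(E|H)/P(E|¬H)], hence O(H) = O(H|E)/LR.
Posterior odds = 0.704/(1−0.704) = 2.3784. LR = 0.69/0.34 = 2.0294.
Prior odds = 2.3784/2.0294 = 1.1720, so P(H) = 1.1720/(1+1.1720) ≈ 0.54.

P(H) = 0.54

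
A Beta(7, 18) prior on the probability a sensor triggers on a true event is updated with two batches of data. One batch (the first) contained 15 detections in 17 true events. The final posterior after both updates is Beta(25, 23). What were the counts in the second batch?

3 detections and 3 misses

Sequential conjugate updates are equivalent to a single update on the pooled data, so total successes = posterior α − prior α and total failures = posterior β − prior β.
Total across both batches: 25−7=18 detections, 23−18=5 misses.
Subtract the first batch: 18−15=3 detections and 5−2=3 misses.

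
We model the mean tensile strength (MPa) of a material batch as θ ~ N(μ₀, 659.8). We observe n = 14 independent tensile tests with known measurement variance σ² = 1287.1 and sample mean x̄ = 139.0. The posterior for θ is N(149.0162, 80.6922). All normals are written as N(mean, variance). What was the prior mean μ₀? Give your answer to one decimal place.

With known observation variance, the Normal–Normal posterior has precision τ_n = τ₀ + n/σ² and mean μ_n = (τ₀μ₀ + (n/σ²)x̄)/τ_n.
Here τ₀ = 1/659.8 = 0.001516 and τ_data = 14/1287.1 = 0.010877, so τ_n = 0.012393.
Rearranging for μ₀: μ₀ = (μ_n·τ_n − τ_data·x̄)/τ₀ = (149.0162·0.012393 − 0.010877·139.0) / 0.001516 = 0.334855/0.001516 ≈ 220.9.

μ₀ = 220.9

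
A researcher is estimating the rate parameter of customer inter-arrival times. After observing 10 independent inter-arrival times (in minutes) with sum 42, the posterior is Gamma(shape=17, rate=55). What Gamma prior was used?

Gamma(shape=7, rate=13)

For an exponential likelihood with a Gamma(α, β) prior on the rate, n observations with total T give posterior Gamma(α+n, β+T).
So α = 17 − 10 = 7 and β = 55 − 42 = 13.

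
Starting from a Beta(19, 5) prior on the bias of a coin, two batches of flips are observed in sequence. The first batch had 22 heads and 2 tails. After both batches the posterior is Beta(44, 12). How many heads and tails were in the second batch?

Sequential conjugate updates are equivalent to a single update on the pooled data, so total successes = posterior α − prior α and total failures = posterior β − prior β.
Total across both batches: 44−19=25 heads, 12−5=7 tails.
Subtract the first batch: 25−22=3 heads and 7−2=5 tails.

3 heads and 5 tails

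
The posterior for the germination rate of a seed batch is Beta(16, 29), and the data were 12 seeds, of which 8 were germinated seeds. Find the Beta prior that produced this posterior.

Under Beta–binomial conjugacy the posterior parameters are (a+s, b+f).
So a = 16 − 8 = 8 and b = 29 − 4 = 25.

Beta(8, 25)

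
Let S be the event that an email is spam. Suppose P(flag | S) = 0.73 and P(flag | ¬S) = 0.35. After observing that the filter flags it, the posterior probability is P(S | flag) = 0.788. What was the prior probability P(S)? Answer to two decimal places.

Bayes' rule in odds form gives O(S|E) = O(S)·[P(E|S)/P(E|¬S)], hence O(S) = O(S|E)/LR.
Posterior odds = 0.788/(1−0.788) = 3.7170. LR = 0.73/0.35 = 2.0857.
Prior odds = 3.7170/2.0857 = 1.7821, so P(S) = 1.7821/(1+1.7821) ≈ 0.64.

P(S) = 0.64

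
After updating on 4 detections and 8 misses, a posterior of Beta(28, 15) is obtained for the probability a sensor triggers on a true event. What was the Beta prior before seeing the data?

A Beta(α, β) prior with s successes and f failures in binomial data gives a Beta(α+s, β+f) posterior.
Subtract the data counts: 28−4=24, 15−8=7.

Beta(24, 7)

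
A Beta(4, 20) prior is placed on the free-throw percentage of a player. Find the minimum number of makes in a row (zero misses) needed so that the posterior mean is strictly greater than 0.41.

k = 10

After k makes and 0 misses the posterior is Beta(4+k, 20), with mean (4+k)/(4+20+k).
Set (4+k)/(24+k) > 0.41 and solve: k > (0.41·24 − 4)/(1 − 0.41) = 9.898.
The smallest integer exceeding 9.898 is 10, and checking k=10: (14)/(34) = 0.4118 > 0.41.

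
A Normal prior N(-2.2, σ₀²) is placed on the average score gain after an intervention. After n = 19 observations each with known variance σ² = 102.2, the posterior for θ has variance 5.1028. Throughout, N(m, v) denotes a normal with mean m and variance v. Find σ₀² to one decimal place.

σ₀² = 99.4

Posterior precision equals prior precision plus data precision: 1/σ_n² = 1/σ₀² + n/σ².
So 1/σ₀² = 1/5.1028 − 19/102.2 = 0.195971 − 0.185910 = 0.010061.
Hence σ₀² = 1/0.010061 ≈ 99.4.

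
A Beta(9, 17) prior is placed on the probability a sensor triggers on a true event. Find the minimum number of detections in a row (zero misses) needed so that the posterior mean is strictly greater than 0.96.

After k detections and 0 misses the posterior is Beta(9+k, 17), with mean (9+k)/(9+17+k).
Set (9+k)/(26+k) > 0.96 and solve: k > (0.96·26 − 9)/(1 − 0.96) = 399.000.
The smallest integer exceeding 399.000 is 400, and checking k=400: (409)/(426) = 0.9601 > 0.96.

k = 400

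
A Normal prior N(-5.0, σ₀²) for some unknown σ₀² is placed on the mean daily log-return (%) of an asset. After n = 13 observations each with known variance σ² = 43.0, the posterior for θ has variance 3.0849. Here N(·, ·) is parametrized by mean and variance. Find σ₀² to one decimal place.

For the Normal–Normal model with known σ², precisions add: τ_n = τ₀ + n/σ².
So 1/σ₀² = 1/3.0849 − 13/43.0 = 0.324160 − 0.302326 = 0.021834.
Hence σ₀² = 1/0.021834 ≈ 45.8.

σ₀² = 45.8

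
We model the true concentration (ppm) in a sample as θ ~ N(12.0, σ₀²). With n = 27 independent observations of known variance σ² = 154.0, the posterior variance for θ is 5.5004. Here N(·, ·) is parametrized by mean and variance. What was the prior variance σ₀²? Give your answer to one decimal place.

For the Normal–Normal model with known σ², precisions add: τ_n = τ₀ + n/σ².
So 1/σ₀² = 1/5.5004 − 27/154.0 = 0.181805 − 0.175325 = 0.006480.
Hence σ₀² = 1/0.006480 ≈ 154.3.

σ₀² = 154.3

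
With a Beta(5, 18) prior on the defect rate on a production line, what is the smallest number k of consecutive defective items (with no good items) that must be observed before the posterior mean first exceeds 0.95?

k = 338

After k defective items and 0 good items the posterior is Beta(5+k, 18), with mean (5+k)/(5+18+k).
Set (5+k)/(23+k) > 0.95 and solve: k > (0.95·23 − 5)/(1 − 0.95) = 337.000.
The smallest integer exceeding 337.000 is 338, and checking k=338: (343)/(361) = 0.9501 > 0.95.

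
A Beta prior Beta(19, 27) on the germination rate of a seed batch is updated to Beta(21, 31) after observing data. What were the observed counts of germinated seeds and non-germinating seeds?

2 germinated seeds and 4 non-germinating seeds

Under Beta–binomial conjugacy the posterior parameters are (a+s, b+f).
So s = 21 − 19 = 2 and f = 31 − 27 = 4.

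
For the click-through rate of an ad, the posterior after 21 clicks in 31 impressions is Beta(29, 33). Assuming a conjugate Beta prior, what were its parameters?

Beta(8, 23)

A Beta(a, b) prior with s successes and f failures in binomial data gives a Beta(a+s, b+f) posterior.
So a = 29 − 21 = 8 and b = 33 − 10 = 23.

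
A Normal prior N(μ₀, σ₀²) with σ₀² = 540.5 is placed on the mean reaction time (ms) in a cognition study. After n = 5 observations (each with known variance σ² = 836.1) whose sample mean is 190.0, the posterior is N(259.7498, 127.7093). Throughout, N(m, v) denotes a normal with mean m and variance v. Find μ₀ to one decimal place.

μ₀ = 485.2

With known observation variance, the Normal–Normal posterior has precision τ_n = τ₀ + n/σ² and mean μ_n = (τ₀μ₀ + (n/σ²)x̄)/τ_n.
Here τ₀ = 1/540.5 = 0.001850 and τ_data = 5/836.1 = 0.005980, so τ_n = 0.007830.
Rearranging for μ₀: μ₀ = (μ_n·τ_n − τ_data·x̄)/τ₀ = (259.7498·0.007830 − 0.005980·190.0) / 0.001850 = 0.897641/0.001850 ≈ 485.2.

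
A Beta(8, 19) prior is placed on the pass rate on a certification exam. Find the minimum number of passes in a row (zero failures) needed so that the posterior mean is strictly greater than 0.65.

k = 28

After k passes and 0 failures the posterior is Beta(8+k, 19), with mean (8+k)/(8+19+k).
Set (8+k)/(27+k) > 0.65 and solve: k > (0.65·27 − 8)/(1 − 0.65) = 27.286.
The smallest integer exceeding 27.286 is 28, and checking k=28: (36)/(55) = 0.6545 > 0.65.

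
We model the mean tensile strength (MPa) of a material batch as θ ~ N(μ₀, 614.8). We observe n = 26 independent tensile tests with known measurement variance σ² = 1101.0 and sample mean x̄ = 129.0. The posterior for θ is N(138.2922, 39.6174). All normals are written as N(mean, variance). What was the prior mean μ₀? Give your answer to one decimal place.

With known observation variance, the Normal–Normal posterior has precision τ_n = τ₀ + n/σ² and mean μ_n = (τ₀μ₀ + (n/σ²)x̄)/τ_n.
Here τ₀ = 1/614.8 = 0.001627 and τ_data = 26/1101.0 = 0.023615, so τ_n = 0.025242.
Rearranging for μ₀: μ₀ = (μ_n·τ_n − τ_data·x̄)/τ₀ = (138.2922·0.025242 − 0.023615·129.0) / 0.001627 = 0.444437/0.001627 ≈ 273.2.

μ₀ = 273.2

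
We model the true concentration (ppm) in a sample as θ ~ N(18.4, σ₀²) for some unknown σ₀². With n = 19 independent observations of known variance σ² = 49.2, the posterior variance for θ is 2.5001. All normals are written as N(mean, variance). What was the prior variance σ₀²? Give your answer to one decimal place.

σ₀² = 72.4

For the Normal–Normal model with known σ², precisions add: τ_n = τ₀ + n/σ².
So 1/σ₀² = 1/2.5001 − 19/49.2 = 0.399984 − 0.386179 = 0.013805.
Hence σ₀² = 1/0.013805 ≈ 72.4.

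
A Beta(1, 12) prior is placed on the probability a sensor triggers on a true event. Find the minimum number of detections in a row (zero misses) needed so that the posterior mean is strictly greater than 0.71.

After k detections and 0 misses the posterior is Beta(1+k, 12), with mean (1+k)/(1+12+k).
Set (1+k)/(13+k) > 0.71 and solve: k > (0.71·13 − 1)/(1 − 0.71) = 28.379.
The smallest integer exceeding 28.379 is 29, and checking k=29: (30)/(42) = 0.7143 > 0.71.

k = 29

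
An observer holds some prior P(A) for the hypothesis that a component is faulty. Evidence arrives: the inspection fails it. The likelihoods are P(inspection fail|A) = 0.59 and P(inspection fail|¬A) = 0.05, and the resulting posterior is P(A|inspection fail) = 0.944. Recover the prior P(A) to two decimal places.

In odds form, posterior odds = prior odds × likelihood ratio, so prior odds = posterior odds ÷ LR.
Posterior odds = 0.944/(1−0.944) = 16.8571. LR = 0.59/0.05 = 11.8000.
Prior odds = 16.8571/11.8000 = 1.4286, so P(A) = 1.4286/(1+1.4286) ≈ 0.59.

P(A) = 0.59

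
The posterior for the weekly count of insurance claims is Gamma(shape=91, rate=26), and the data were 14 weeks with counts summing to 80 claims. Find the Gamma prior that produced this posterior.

Gamma–Poisson conjugacy: posterior shape = α + Σxᵢ, posterior rate = β + n.
So α = 91 − 80 = 11 and β = 26 − 14 = 12.

Gamma(shape=11, rate=12)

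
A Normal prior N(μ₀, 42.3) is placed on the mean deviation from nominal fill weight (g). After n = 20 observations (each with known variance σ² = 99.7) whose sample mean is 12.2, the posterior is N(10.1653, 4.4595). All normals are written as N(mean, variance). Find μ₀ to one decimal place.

μ₀ = -7.1

With known observation variance, the Normal–Normal posterior has precision τ_n = τ₀ + n/σ² and mean μ_n = (τ₀μ₀ + (n/σ²)x̄)/τ_n.
Here τ₀ = 1/42.3 = 0.023641 and τ_data = 20/99.7 = 0.200602, so τ_n = 0.224243.
Rearranging for μ₀: μ₀ = (μ_n·τ_n − τ_data·x̄)/τ₀ = (10.1653·0.224243 − 0.200602·12.2) / 0.023641 = -0.167847/0.023641 ≈ -7.1.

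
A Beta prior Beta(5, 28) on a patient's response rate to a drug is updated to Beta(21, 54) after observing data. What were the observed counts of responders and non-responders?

16 responders and 26 non-responders

Beta is conjugate to the binomial likelihood: posterior = Beta(a+s, b+f).
So s = 21 − 5 = 16 and f = 54 − 28 = 26.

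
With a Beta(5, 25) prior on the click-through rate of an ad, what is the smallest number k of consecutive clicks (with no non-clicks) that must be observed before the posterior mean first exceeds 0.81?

After k clicks and 0 non-clicks the posterior is Beta(5+k, 25), with mean (5+k)/(5+25+k).
Set (5+k)/(30+k) > 0.81 and solve: k > (0.81·30 − 5)/(1 − 0.81) = 101.579.
The smallest integer exceeding 101.579 is 102.

k = 102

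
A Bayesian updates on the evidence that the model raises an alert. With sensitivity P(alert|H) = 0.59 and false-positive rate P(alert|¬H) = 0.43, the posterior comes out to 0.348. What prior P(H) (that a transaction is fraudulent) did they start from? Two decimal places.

In odds form, posterior odds = prior odds × likelihood ratio, so prior odds = posterior odds ÷ LR.
Posterior odds = 0.348/(1−0.348) = 0.5337. LR = 0.59/0.43 = 1.3721.
Prior odds = 0.5337/1.3721 = 0.3890, so P(H) = 0.3890/(1+0.3890) ≈ 0.28.

P(H) = 0.28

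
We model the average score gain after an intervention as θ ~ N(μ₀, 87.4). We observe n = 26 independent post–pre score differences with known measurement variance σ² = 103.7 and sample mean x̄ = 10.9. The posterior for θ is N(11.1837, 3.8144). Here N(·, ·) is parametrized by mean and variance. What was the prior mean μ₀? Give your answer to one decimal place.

The posterior mean is a precision-weighted average: μ_n = (τ₀μ₀ + τ_data·x̄)/(τ₀+τ_data), with τ₀=1/σ₀² and τ_data=n/σ².
Here τ₀ = 1/87.4 = 0.011442 and τ_data = 26/103.7 = 0.250723, so τ_n = 0.262165.
Rearranging for μ₀: μ₀ = (μ_n·τ_n − τ_data·x̄)/τ₀ = (11.1837·0.262165 − 0.250723·10.9) / 0.011442 = 0.199094/0.011442 ≈ 17.4.

μ₀ = 17.4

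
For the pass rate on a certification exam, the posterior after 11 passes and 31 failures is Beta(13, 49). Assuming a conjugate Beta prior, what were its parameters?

Beta is conjugate to the binomial likelihood: posterior = Beta(a+s, b+f).
Subtract the data counts: 13−11=2, 49−31=18.

Beta(2, 18)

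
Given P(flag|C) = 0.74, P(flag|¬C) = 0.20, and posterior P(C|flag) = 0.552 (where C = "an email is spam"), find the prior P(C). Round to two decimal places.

P(C) = 0.25

Bayes' rule in odds form gives O(C|E) = O(C)·[P(E|C)/P(E|¬C)], hence O(C) = O(C|E)/LR.
Posterior odds = 0.552/(1−0.552) = 1.2321. LR = 0.74/0.20 = 3.7000.
Prior odds = 1.2321/3.7000 = 0.3330, so P(C) = 0.3330/(1+0.3330) ≈ 0.25.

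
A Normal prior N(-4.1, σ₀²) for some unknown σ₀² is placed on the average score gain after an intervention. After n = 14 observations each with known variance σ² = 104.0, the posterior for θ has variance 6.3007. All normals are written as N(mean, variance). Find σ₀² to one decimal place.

Posterior precision equals prior precision plus data precision: 1/σ_n² = 1/σ₀² + n/σ².
So 1/σ₀² = 1/6.3007 − 14/104.0 = 0.158713 − 0.134615 = 0.024098.
Hence σ₀² = 1/0.024098 ≈ 41.5.

σ₀² = 41.5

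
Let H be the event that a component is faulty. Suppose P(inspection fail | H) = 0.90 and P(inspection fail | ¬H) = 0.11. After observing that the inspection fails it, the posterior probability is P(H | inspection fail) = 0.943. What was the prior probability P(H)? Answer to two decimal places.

P(H) = 0.67

Bayes' rule in odds form gives O(H|E) = O(H)·[P(E|H)/P(E|¬H)], hence O(H) = O(H|E)/LR.
Posterior odds = 0.943/(1−0.943) = 16.5439. LR = 0.90/0.11 = 8.1818.
Prior odds = 16.5439/8.1818 = 2.0220, so P(H) = 2.0220/(1+2.0220) ≈ 0.67.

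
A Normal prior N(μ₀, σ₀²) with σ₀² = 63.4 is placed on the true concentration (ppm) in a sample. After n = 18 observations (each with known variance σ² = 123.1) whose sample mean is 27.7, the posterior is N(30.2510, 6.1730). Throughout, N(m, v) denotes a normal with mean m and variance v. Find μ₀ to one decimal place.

The posterior mean is a precision-weighted average: μ_n = (τ₀μ₀ + τ_data·x̄)/(τ₀+τ_data), with τ₀=1/σ₀² and τ_data=n/σ².
Here τ₀ = 1/63.4 = 0.015773 and τ_data = 18/123.1 = 0.146223, so τ_n = 0.161996.
Rearranging for μ₀: μ₀ = (μ_n·τ_n − τ_data·x̄)/τ₀ = (30.2510·0.161996 − 0.146223·27.7) / 0.015773 = 0.850164/0.015773 ≈ 53.9.

μ₀ = 53.9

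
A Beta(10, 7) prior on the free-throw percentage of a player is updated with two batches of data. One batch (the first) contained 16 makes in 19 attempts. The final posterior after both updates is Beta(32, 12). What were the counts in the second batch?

Because Beta–binomial updating is additive in the counts, the combined data contributed (α_post−α_prior, β_post−β_prior) successes and failures.
Total across both batches: 32−10=22 makes, 12−7=5 misses.
Subtract the first batch: 22−16=6 makes and 5−3=2 misses.

6 makes and 2 misses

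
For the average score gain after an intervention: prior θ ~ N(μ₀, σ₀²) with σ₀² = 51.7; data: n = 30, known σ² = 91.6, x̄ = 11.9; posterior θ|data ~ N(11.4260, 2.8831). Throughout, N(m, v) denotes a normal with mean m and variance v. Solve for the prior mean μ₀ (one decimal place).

μ₀ = 3.4

The posterior mean is a precision-weighted average: μ_n = (τ₀μ₀ + τ_data·x̄)/(τ₀+τ_data), with τ₀=1/σ₀² and τ_data=n/σ².
Here τ₀ = 1/51.7 = 0.019342 and τ_data = 30/91.6 = 0.327511, so τ_n = 0.346853.
Rearranging for μ₀: μ₀ = (μ_n·τ_n − τ_data·x̄)/τ₀ = (11.4260·0.346853 − 0.327511·11.9) / 0.019342 = 0.065761/0.019342 ≈ 3.4.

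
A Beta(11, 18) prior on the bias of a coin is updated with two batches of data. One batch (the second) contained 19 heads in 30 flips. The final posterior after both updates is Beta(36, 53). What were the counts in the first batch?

Sequential conjugate updates are equivalent to a single update on the pooled data, so total successes = posterior α − prior α and total failures = posterior β − prior β.
Total across both batches: 36−11=25 heads, 53−18=35 tails.
Subtract the second batch: 25−19=6 heads and 35−11=24 tails.

6 heads and 24 tails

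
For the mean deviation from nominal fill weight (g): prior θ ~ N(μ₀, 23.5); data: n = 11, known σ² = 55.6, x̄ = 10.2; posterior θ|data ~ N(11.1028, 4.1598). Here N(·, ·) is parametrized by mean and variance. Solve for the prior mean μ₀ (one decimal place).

μ₀ = 15.3

With known observation variance, the Normal–Normal posterior has precision τ_n = τ₀ + n/σ² and mean μ_n = (τ₀μ₀ + (n/σ²)x̄)/τ_n.
Here τ₀ = 1/23.5 = 0.042553 and τ_data = 11/55.6 = 0.197842, so τ_n = 0.240395.
Rearranging for μ₀: μ₀ = (μ_n·τ_n − τ_data·x̄)/τ₀ = (11.1028·0.240395 − 0.197842·10.2) / 0.042553 = 0.651069/0.042553 ≈ 15.3.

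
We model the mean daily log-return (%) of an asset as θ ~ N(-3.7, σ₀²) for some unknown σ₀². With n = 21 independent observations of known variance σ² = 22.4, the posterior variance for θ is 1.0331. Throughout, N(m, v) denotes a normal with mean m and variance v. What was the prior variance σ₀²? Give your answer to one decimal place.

σ₀² = 32.8

For the Normal–Normal model with known σ², precisions add: τ_n = τ₀ + n/σ².
So 1/σ₀² = 1/1.0331 − 21/22.4 = 0.967961 − 0.937500 = 0.030461.
Hence σ₀² = 1/0.030461 ≈ 32.8.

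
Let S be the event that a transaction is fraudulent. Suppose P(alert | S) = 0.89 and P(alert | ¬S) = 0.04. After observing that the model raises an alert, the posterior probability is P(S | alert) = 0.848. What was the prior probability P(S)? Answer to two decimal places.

Bayes' rule in odds form gives O(S|E) = O(S)·[P(E|S)/P(E|¬S)], hence O(S) = O(S|E)/LR.
Posterior odds = 0.848/(1−0.848) = 5.5789. LR = 0.89/0.04 = 22.2500.
Prior odds = 5.5789/22.2500 = 0.2507, so P(S) = 0.2507/(1+0.2507) ≈ 0.20.

P(S) = 0.20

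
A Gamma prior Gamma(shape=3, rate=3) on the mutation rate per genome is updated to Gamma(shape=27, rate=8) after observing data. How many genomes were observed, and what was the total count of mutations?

n = 5 genomes with total 24 mutations

Gamma–Poisson conjugacy: posterior shape = α + Σxᵢ, posterior rate = β + n.
Matching: Σxᵢ = 27 − 3 = 24 and n = 8 − 3 = 5.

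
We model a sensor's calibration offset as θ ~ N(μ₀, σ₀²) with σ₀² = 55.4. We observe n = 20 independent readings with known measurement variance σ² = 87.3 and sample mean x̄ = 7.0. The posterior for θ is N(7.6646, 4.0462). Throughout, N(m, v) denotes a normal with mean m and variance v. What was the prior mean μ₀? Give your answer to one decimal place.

The posterior mean is a precision-weighted average: μ_n = (τ₀μ₀ + τ_data·x̄)/(τ₀+τ_data), with τ₀=1/σ₀² and τ_data=n/σ².
Here τ₀ = 1/55.4 = 0.018051 and τ_data = 20/87.3 = 0.229095, so τ_n = 0.247146.
Rearranging for μ₀: μ₀ = (μ_n·τ_n − τ_data·x̄)/τ₀ = (7.6646·0.247146 − 0.229095·7.0) / 0.018051 = 0.290610/0.018051 ≈ 16.1.

μ₀ = 16.1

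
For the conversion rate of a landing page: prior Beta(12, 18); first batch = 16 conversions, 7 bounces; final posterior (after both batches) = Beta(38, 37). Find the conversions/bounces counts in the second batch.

Because Beta–binomial updating is additive in the counts, the combined data contributed (α_post−α_prior, β_post−β_prior) successes and failures.
Total across both batches: 38−12=26 conversions, 37−18=19 bounces.
Subtract the first batch: 26−16=10 conversions and 19−7=12 bounces.

10 conversions and 12 bounces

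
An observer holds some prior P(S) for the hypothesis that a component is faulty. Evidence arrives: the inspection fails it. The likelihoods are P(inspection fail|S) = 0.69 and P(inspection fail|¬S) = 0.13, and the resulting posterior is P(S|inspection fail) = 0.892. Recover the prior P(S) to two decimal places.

In odds form, posterior odds = prior odds × likelihood ratio, so prior odds = posterior odds ÷ LR.
Posterior odds = 0.892/(1−0.892) = 8.2593. LR = 0.69/0.13 = 5.3077.
Prior odds = 8.2593/5.3077 = 1.5561, so P(S) = 1.5561/(1+1.5561) ≈ 0.61.

P(S) = 0.61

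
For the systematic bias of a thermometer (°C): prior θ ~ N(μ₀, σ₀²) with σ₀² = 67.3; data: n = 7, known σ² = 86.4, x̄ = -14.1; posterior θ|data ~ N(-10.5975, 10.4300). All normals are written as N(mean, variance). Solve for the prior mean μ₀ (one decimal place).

μ₀ = 8.5

With known observation variance, the Normal–Normal posterior has precision τ_n = τ₀ + n/σ² and mean μ_n = (τ₀μ₀ + (n/σ²)x̄)/τ_n.
Here τ₀ = 1/67.3 = 0.014859 and τ_data = 7/86.4 = 0.081019, so τ_n = 0.095878.
Rearranging for μ₀: μ₀ = (μ_n·τ_n − τ_data·x̄)/τ₀ = (-10.5975·0.095878 − 0.081019·-14.1) / 0.014859 = 0.126301/0.014859 ≈ 8.5.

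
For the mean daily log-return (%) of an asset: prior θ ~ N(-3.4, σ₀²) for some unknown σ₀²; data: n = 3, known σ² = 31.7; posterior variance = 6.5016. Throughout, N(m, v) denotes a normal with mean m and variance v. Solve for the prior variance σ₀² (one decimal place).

σ₀² = 16.9

For the Normal–Normal model with known σ², precisions add: τ_n = τ₀ + n/σ².
So 1/σ₀² = 1/6.5016 − 3/31.7 = 0.153808 − 0.094637 = 0.059171.
Hence σ₀² = 1/0.059171 ≈ 16.9.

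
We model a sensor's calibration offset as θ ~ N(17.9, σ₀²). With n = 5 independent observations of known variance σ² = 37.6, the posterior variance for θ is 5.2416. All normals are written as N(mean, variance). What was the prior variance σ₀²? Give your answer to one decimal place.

For the Normal–Normal model with known σ², precisions add: τ_n = τ₀ + n/σ².
So 1/σ₀² = 1/5.2416 − 5/37.6 = 0.190781 − 0.132979 = 0.057802.
Hence σ₀² = 1/0.057802 ≈ 17.3.

σ₀² = 17.3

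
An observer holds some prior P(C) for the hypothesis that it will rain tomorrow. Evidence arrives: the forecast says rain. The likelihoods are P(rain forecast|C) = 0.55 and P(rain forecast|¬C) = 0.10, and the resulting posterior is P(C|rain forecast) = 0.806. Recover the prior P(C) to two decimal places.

P(C) = 0.43

Bayes' rule in odds form gives O(C|E) = O(C)·[P(E|C)/P(E|¬C)], hence O(C) = O(C|E)/LR.
Posterior odds = 0.806/(1−0.806) = 4.1546. LR = 0.55/0.10 = 5.5000.
Prior odds = 4.1546/5.5000 = 0.7554, so P(C) = 0.7554/(1+0.7554) ≈ 0.43.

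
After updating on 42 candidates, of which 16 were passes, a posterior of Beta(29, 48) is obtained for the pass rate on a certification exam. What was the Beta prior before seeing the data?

Beta(13, 22)

Under Beta–binomial conjugacy the posterior parameters are (α+s, β+f).
Subtract the data counts: 29−16=13, 48−26=22.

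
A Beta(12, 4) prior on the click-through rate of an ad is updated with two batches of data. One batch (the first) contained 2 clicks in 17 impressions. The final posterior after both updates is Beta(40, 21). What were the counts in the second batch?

26 clicks and 2 non-clicks

Sequential conjugate updates are equivalent to a single update on the pooled data, so total successes = posterior α − prior α and total failures = posterior β − prior β.
Total across both batches: 40−12=28 clicks, 21−4=17 non-clicks.
Subtract the first batch: 28−2=26 clicks and 17−15=2 non-clicks.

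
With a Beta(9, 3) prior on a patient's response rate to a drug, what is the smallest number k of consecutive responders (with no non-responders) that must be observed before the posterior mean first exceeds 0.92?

After k responders and 0 non-responders the posterior is Beta(9+k, 3), with mean (9+k)/(9+3+k).
Set (9+k)/(12+k) > 0.92 and solve: k > (0.92·12 − 9)/(1 − 0.92) = 25.500.
The smallest integer exceeding 25.500 is 26, and checking k=26: (35)/(38) = 0.9211 > 0.92.

k = 26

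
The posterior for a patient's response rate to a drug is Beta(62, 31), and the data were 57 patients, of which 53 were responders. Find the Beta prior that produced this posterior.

Under Beta–binomial conjugacy the posterior parameters are (a+s, b+f).
So a = 62 − 53 = 9 and b = 31 − 4 = 27.

Beta(9, 27)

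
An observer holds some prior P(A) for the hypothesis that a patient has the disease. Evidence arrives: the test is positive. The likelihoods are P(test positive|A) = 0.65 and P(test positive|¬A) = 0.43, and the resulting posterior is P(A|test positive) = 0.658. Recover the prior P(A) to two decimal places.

P(A) = 0.56

Bayes' rule in odds form gives O(A|E) = O(A)·[P(E|A)/P(E|¬A)], hence O(A) = O(A|E)/LR.
Posterior odds = 0.658/(1−0.658) = 1.9240. LR = 0.65/0.43 = 1.5116.
Prior odds = 1.9240/1.5116 = 1.2728, so P(A) = 1.2728/(1+1.2728) ≈ 0.56.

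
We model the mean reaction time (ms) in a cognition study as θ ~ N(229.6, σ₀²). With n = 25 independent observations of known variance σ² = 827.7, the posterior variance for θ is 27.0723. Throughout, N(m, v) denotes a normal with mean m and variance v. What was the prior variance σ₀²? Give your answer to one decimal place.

For the Normal–Normal model with known σ², precisions add: τ_n = τ₀ + n/σ².
So 1/σ₀² = 1/27.0723 − 25/827.7 = 0.036938 − 0.030204 = 0.006734.
Hence σ₀² = 1/0.006734 ≈ 148.5.

σ₀² = 148.5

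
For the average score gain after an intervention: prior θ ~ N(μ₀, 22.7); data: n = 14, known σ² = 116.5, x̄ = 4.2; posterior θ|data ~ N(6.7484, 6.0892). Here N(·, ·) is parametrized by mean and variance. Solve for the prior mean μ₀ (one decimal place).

μ₀ = 13.7

With known observation variance, the Normal–Normal posterior has precision τ_n = τ₀ + n/σ² and mean μ_n = (τ₀μ₀ + (n/σ²)x̄)/τ_n.
Here τ₀ = 1/22.7 = 0.044053 and τ_data = 14/116.5 = 0.120172, so τ_n = 0.164225.
Rearranging for μ₀: μ₀ = (μ_n·τ_n − τ_data·x̄)/τ₀ = (6.7484·0.164225 − 0.120172·4.2) / 0.044053 = 0.603534/0.044053 ≈ 13.7.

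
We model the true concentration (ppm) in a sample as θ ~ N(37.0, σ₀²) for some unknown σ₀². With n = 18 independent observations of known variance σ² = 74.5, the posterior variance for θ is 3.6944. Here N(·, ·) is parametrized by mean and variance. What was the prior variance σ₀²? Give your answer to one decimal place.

For the Normal–Normal model with known σ², precisions add: τ_n = τ₀ + n/σ².
So 1/σ₀² = 1/3.6944 − 18/74.5 = 0.270680 − 0.241611 = 0.029069.
Hence σ₀² = 1/0.029069 ≈ 34.4.

σ₀² = 34.4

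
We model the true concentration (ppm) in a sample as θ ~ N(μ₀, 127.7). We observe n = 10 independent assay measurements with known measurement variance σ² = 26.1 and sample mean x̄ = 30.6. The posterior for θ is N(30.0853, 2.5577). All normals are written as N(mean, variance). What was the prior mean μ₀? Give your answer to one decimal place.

With known observation variance, the Normal–Normal posterior has precision τ_n = τ₀ + n/σ² and mean μ_n = (τ₀μ₀ + (n/σ²)x̄)/τ_n.
Here τ₀ = 1/127.7 = 0.007831 and τ_data = 10/26.1 = 0.383142, so τ_n = 0.390973.
Rearranging for μ₀: μ₀ = (μ_n·τ_n − τ_data·x̄)/τ₀ = (30.0853·0.390973 − 0.383142·30.6) / 0.007831 = 0.038395/0.007831 ≈ 4.9.

μ₀ = 4.9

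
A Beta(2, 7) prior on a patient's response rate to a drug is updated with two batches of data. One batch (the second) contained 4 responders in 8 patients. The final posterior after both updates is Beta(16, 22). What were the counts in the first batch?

Sequential conjugate updates are equivalent to a single update on the pooled data, so total successes = posterior α − prior α and total failures = posterior β − prior β.
Total across both batches: 16−2=14 responders, 22−7=15 non-responders.
Subtract the second batch: 14−4=10 responders and 15−4=11 non-responders.

10 responders and 11 non-responders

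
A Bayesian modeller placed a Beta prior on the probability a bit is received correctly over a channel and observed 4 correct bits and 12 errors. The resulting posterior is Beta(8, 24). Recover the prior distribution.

Beta is conjugate to the binomial likelihood: posterior = Beta(a+s, b+f).
So a = 8 − 4 = 4 and b = 24 − 12 = 12.

Beta(4, 12)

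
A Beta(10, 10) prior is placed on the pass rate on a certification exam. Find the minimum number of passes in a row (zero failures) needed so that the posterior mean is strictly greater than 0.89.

After k passes and 0 failures the posterior is Beta(10+k, 10), with mean (10+k)/(10+10+k).
Set (10+k)/(20+k) > 0.89 and solve: k > (0.89·20 − 10)/(1 − 0.89) = 70.909.
The smallest integer exceeding 70.909 is 71.

k = 71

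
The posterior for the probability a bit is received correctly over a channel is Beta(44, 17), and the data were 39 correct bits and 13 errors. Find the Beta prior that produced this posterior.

Beta(5, 4)

Beta is conjugate to the binomial likelihood: posterior = Beta(a+s, b+f).
Subtract the data counts: 44−39=5, 17−13=4.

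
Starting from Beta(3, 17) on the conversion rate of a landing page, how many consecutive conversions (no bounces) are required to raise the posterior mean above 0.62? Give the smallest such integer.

k = 25

After k conversions and 0 bounces the posterior is Beta(3+k, 17), with mean (3+k)/(3+17+k).
Set (3+k)/(20+k) > 0.62 and solve: k > (0.62·20 − 3)/(1 − 0.62) = 24.737.
The smallest integer exceeding 24.737 is 25.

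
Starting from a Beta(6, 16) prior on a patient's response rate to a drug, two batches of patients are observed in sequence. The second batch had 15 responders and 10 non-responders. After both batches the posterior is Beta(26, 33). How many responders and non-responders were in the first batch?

5 responders and 7 non-responders

Because Beta–binomial updating is additive in the counts, the combined data contributed (α_post−α_prior, β_post−β_prior) successes and failures.
Total across both batches: 26−6=20 responders, 33−16=17 non-responders.
Subtract the second batch: 20−15=5 responders and 17−10=7 non-responders.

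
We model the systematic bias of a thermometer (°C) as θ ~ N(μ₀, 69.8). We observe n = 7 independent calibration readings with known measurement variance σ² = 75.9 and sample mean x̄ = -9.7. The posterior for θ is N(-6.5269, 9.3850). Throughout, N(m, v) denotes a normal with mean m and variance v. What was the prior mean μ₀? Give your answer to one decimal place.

The posterior mean is a precision-weighted average: μ_n = (τ₀μ₀ + τ_data·x̄)/(τ₀+τ_data), with τ₀=1/σ₀² and τ_data=n/σ².
Here τ₀ = 1/69.8 = 0.014327 and τ_data = 7/75.9 = 0.092227, so τ_n = 0.106554.
Rearranging for μ₀: μ₀ = (μ_n·τ_n − τ_data·x̄)/τ₀ = (-6.5269·0.106554 − 0.092227·-9.7) / 0.014327 = 0.199135/0.014327 ≈ 13.9.

μ₀ = 13.9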